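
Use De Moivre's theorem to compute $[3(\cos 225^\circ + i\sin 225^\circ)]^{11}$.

By De Moivre: z^n = r^n(cos(nθ) + i sin(nθ))
= 3^11(cos(11*225°) + i sin(11*225°))
= 177147(cos 315° + i sin 315°)
= 177147*sqrt(2)/2 - (177147*sqrt(2)/2)i


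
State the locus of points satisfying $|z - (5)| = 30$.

|z - z0| = r describes a circle centered at z0 with radius r
Here z0 = 5 and r = 30
Locus: Circle centered at (5, 0) with radius 30


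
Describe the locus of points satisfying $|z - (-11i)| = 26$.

|z - z0| = r describes a circle centered at z0 with radius r
Here z0 = -11i and r = 26
Locus: Circle centered at (0, -11) with radius 26


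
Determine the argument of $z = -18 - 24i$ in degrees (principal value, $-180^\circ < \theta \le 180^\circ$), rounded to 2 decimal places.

θ = arctan(b/a) = arctan(-24/-18) (quadrant-adjusted) = -126.87°


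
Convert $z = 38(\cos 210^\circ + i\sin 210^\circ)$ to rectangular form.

a = r cos θ = 38 * -sqrt(3)/2 = -19*sqrt(3)
b = r sin θ = 38 * -1/2 = -19
z = -19*sqrt(3) - 19i


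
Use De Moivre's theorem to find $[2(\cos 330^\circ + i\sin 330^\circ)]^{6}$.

By De Moivre: z^n = r^n(cos(nθ) + i sin(nθ))
= 2^6(cos(6*330°) + i sin(6*330°))
= 64(cos 180° + i sin 180°)
= -64


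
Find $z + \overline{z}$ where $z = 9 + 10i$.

z + conjugate(z) = (a + bi) + (a - bi) = 2a
= 2 * 9 = 18


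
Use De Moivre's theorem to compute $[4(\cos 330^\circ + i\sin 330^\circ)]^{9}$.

By De Moivre: z^n = r^n(cos(nθ) + i sin(nθ))
= 4^9(cos(9*330°) + i sin(9*330°))
= 262144(cos 90° + i sin 90°)
= 262144i


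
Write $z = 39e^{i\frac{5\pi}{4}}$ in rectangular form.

a = r cos θ = 39 * -sqrt(2)/2 = -39*sqrt(2)/2
b = r sin θ = 39 * -sqrt(2)/2 = -39*sqrt(2)/2
z = -39*sqrt(2)/2 - (39*sqrt(2)/2)i


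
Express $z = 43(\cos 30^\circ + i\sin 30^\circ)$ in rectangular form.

a = r cos θ = 43 * sqrt(3)/2 = 43*sqrt(3)/2
b = r sin θ = 43 * 1/2 = 43/2
z = 43*sqrt(3)/2 + (43/2)i


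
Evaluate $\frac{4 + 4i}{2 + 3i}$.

Multiply numerator and denominator by conjugate (2 - 3i):
= (4 + 4i)(2 - 3i) / (2^2 + 3^2)
= (20 - 4i) / 13
= 20/13 - (4/13)i


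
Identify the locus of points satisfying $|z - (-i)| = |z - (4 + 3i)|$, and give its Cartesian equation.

|z - z1| = |z - z2| means z is equidistant from z1 and z2,
i.e. the perpendicular bisector of the segment from (0, -1) to (4, 3) (midpoint (2, 1)).
With z = x + yi, square both sides:
(x - 0)^2 + (y - (-1))^2 = (x - 4)^2 + (y - 3)^2
The x^2 and y^2 terms cancel: 8x + 8y = 25 - 1 = 24
Simplify: x + y = 3
Locus: Perpendicular bisector of the segment from (0, -1) to (4, 3): the line x + y = 3


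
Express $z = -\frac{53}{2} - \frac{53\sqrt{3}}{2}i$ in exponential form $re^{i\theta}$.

r = |z| = sqrt((-53/2)^2 + (-53*sqrt(3)/2)^2) = sqrt(2809/4 + 8427/4) = sqrt(2809) = 53
θ = arctan(b/a) = arctan(-45.8993/-26.5) (quadrant-adjusted) = -120° = -2π/3
z = 53e^(-i*2π/3)


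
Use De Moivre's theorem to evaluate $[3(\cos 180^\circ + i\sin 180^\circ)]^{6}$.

By De Moivre: z^n = r^n(cos(nθ) + i sin(nθ))
= 3^6(cos(6*180°) + i sin(6*180°))
= 729(cos 0° + i sin 0°)
= 729


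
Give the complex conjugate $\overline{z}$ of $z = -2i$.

If z = a + bi, then conjugate(z) = a - bi
conjugate(-2i) = 2i


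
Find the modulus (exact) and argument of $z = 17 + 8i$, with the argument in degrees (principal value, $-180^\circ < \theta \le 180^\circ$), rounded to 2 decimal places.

|z| = sqrt(17^2 + 8^2) = sqrt(353)
arg(z) = arctan(b/a) = arctan(8/17) (quadrant-adjusted) = 25.20°


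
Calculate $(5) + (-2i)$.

(5 + 0) + (0 + (-2))i = 5 - 2i


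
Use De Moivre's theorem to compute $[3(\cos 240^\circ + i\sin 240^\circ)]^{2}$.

By De Moivre: z^n = r^n(cos(nθ) + i sin(nθ))
= 3^2(cos(2*240°) + i sin(2*240°))
= 9(cos 120° + i sin 120°)
= -9/2 + (9*sqrt(3)/2)i


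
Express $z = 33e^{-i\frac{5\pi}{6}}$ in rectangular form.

a = r cos θ = 33 * -sqrt(3)/2 = -33*sqrt(3)/2
b = r sin θ = 33 * -1/2 = -33/2
z = -33*sqrt(3)/2 - (33/2)i


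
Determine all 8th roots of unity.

ω_k = e^(2πik/8) = cos(2πk/8) + i sin(2πk/8) for k = 0, 1, ..., 7
Roots: 1, sqrt(2)/2 + (sqrt(2)/2)i, i, -sqrt(2)/2 + (sqrt(2)/2)i, -1, -sqrt(2)/2 - (sqrt(2)/2)i, -i, sqrt(2)/2 - (sqrt(2)/2)i


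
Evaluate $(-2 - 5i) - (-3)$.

(-2 - (-3)) + (-5 - 0)i = 1 - 5i


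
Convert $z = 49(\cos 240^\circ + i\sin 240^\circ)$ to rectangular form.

a = r cos θ = 49 * -1/2 = -49/2
b = r sin θ = 49 * -sqrt(3)/2 = -49*sqrt(3)/2
z = -49/2 - (49*sqrt(3)/2)i


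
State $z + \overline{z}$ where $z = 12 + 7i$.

z + conjugate(z) = (a + bi) + (a - bi) = 2a
= 2 * 12 = 24


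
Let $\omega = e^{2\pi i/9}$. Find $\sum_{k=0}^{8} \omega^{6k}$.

Let ζ = ω^6 = e^(2πi·6/9). Since 9 ∤ 6, ζ ≠ 1.
Sum = Σ_{k=0}^{8} ζ^k = (ζ^9 - 1)/(ζ - 1) = (ω^{6·9} - 1)/(ζ - 1) = (1 - 1)/(ζ - 1) = 0


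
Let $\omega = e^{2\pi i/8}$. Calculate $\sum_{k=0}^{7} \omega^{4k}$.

Let ζ = ω^4 = e^(2πi·4/8). Since 8 ∤ 4, ζ ≠ 1.
Sum = Σ_{k=0}^{7} ζ^k = (ζ^8 - 1)/(ζ - 1) = (ω^{4·8} - 1)/(ζ - 1) = (1 - 1)/(ζ - 1) = 0


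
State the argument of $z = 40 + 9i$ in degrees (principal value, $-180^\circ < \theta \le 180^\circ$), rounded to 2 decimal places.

θ = arctan(b/a) = arctan(9/40) (quadrant-adjusted) = 12.68°


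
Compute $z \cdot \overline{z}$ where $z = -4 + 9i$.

z * conjugate(z) = |z|^2 = a^2 + b^2
= (-4)^2 + 9^2 = 97


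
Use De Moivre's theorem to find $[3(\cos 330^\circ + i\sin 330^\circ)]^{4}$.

By De Moivre: z^n = r^n(cos(nθ) + i sin(nθ))
= 3^4(cos(4*330°) + i sin(4*330°))
= 81(cos 240° + i sin 240°)
= -81/2 - (81*sqrt(3)/2)i


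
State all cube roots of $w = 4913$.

|w| = 4913, arg(w) = 0°
Root modulus = 4913^(1/3) = 17
Root arguments: θ_k = (0° + 360°k)/3 for k = 0, 1, ..., 2
Roots: 17, -17/2 + (17*sqrt(3)/2)i, -17/2 - (17*sqrt(3)/2)i


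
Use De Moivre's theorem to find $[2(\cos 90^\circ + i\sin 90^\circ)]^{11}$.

By De Moivre: z^n = r^n(cos(nθ) + i sin(nθ))
= 2^11(cos(11*90°) + i sin(11*90°))
= 2048(cos 270° + i sin 270°)
= -2048i


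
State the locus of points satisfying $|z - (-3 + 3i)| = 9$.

|z - z0| = r describes a circle centered at z0 with radius r
Here z0 = -3 + 3i and r = 9
Locus: Circle centered at (-3, 3) with radius 9


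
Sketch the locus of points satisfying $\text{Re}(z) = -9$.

Re(z) = x where z = x + yi; the equation x = -9 is satisfied by all points with that x-coordinate
Locus: Vertical line x = -9


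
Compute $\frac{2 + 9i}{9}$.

Divisor is real, so divide each part by 9:
= 2/9 + i


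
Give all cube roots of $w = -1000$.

|w| = 1000, arg(w) = 180°
Root modulus = 1000^(1/3) = 10
Root arguments: θ_k = (180° + 360°k)/3 for k = 0, 1, ..., 2
Roots: 5 + 5*sqrt(3)i, -10, 5 - 5*sqrt(3)i


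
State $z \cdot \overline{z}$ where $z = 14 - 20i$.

z * conjugate(z) = |z|^2 = a^2 + b^2
= 14^2 + (-20)^2 = 596


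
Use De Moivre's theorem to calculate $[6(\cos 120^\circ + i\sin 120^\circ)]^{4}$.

By De Moivre: z^n = r^n(cos(nθ) + i sin(nθ))
= 6^4(cos(4*120°) + i sin(4*120°))
= 1296(cos 120° + i sin 120°)
= -648 + 648*sqrt(3)i


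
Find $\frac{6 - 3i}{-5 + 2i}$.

Multiply numerator and denominator by conjugate (-5 - 2i):
= (6 - 3i)(-5 - 2i) / ((-5)^2 + 2^2)
= (-36 + 3i) / 29
= -36/29 + (3/29)i


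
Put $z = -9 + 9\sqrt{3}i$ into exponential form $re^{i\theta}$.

r = |z| = sqrt((-9)^2 + (9*sqrt(3))^2) = sqrt(81 + 243) = sqrt(324) = 18
θ = arctan(b/a) = arctan(15.5885/-9) (quadrant-adjusted) = 120° = 2π/3
z = 18e^(i*2π/3)


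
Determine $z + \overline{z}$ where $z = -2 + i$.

z + conjugate(z) = (a + bi) + (a - bi) = 2a
= 2 * (-2) = -4


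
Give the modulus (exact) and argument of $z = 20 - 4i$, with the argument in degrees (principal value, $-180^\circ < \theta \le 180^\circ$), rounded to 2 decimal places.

|z| = sqrt(20^2 + (-4)^2) = sqrt(416)
arg(z) = arctan(b/a) = arctan(-4/20) (quadrant-adjusted) = -11.31°


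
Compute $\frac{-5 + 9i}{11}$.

Divisor is real, so divide each part by 11:
= -5/11 + (9/11)i


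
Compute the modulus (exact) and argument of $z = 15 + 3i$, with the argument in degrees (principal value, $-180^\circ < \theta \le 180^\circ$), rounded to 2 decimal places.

|z| = sqrt(15^2 + 3^2) = sqrt(234)
arg(z) = arctan(b/a) = arctan(3/15) (quadrant-adjusted) = 11.31°


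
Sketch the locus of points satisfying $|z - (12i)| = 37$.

|z - z0| = r describes a circle centered at z0 with radius r
Here z0 = 12i and r = 37
Locus: Circle centered at (0, 12) with radius 37


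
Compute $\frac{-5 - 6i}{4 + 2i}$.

Multiply numerator and denominator by conjugate (4 - 2i):
= (-5 - 6i)(4 - 2i) / (4^2 + 2^2)
= (-32 - 14i) / 20
Divide through by 2: (-16 - 7i) / 10
= -8/5 - (7/10)i


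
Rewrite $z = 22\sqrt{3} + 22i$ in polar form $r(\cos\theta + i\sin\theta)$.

r = |z| = sqrt(a^2 + b^2) = sqrt((22*sqrt(3))^2 + (22)^2) = sqrt(1452 + 484) = sqrt(1936) = 44
θ = arctan(b/a) = arctan(22/38.1051) (quadrant-adjusted) = 30°
z = 44(cos 30° + i sin 30°)


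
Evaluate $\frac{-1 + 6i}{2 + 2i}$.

Multiply numerator and denominator by conjugate (2 - 2i):
= (-1 + 6i)(2 - 2i) / (2^2 + 2^2)
= (10 + 14i) / 8
Divide through by 2: (5 + 7i) / 4
= 5/4 + (7/4)i


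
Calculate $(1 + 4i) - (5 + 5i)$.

(1 - 5) + (4 - 5)i = -4 - i


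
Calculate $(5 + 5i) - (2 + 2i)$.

(5 - 2) + (5 - 2)i = 3 + 3i


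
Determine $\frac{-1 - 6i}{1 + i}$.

Multiply numerator and denominator by conjugate (1 - i):
= (-1 - 6i)(1 - i) / (1^2 + 1^2)
= (-7 - 5i) / 2
= -7/2 - (5/2)i


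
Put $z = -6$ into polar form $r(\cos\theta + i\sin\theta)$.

r = |z| = sqrt(a^2 + b^2) = sqrt((-6)^2 + (0)^2) = sqrt(36 + 0) = sqrt(36) = 6
b = 0 and a < 0, so z lies on the negative real axis: θ = 180°
z = 6(cos 180° + i sin 180°)


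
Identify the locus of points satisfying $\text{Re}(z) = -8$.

Re(z) = x where z = x + yi; the equation x = -8 is satisfied by all points with that x-coordinate
Locus: Vertical line x = -8


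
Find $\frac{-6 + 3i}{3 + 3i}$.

Multiply numerator and denominator by conjugate (3 - 3i):
= (-6 + 3i)(3 - 3i) / (3^2 + 3^2)
= (-9 + 27i) / 18
Divide through by 9: (-1 + 3i) / 2
= -1/2 + (3/2)i


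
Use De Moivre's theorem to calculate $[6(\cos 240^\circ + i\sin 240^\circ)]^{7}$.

By De Moivre: z^n = r^n(cos(nθ) + i sin(nθ))
= 6^7(cos(7*240°) + i sin(7*240°))
= 279936(cos 240° + i sin 240°)
= -139968 - 139968*sqrt(3)i


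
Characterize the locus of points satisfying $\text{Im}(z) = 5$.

Im(z) = y where z = x + yi; the equation y = 5 is satisfied by all points with that y-coordinate
Locus: Horizontal line y = 5


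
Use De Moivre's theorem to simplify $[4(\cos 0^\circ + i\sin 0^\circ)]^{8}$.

By De Moivre: z^n = r^n(cos(nθ) + i sin(nθ))
= 4^8(cos(8*0°) + i sin(8*0°))
= 65536(cos 0° + i sin 0°)
= 65536


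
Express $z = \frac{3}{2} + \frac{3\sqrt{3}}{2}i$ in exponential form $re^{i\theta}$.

r = |z| = sqrt((3/2)^2 + (3*sqrt(3)/2)^2) = sqrt(9/4 + 27/4) = sqrt(9) = 3
θ = arctan(b/a) = arctan(2.5981/1.5) (quadrant-adjusted) = 60° = π/3
z = 3e^(i*π/3)


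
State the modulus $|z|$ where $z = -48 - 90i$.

|z| = sqrt(a^2 + b^2) = sqrt((-48)^2 + (-90)^2) = sqrt(10404) = 102


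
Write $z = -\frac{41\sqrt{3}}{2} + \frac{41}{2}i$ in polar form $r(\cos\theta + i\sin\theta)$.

r = |z| = sqrt(a^2 + b^2) = sqrt((-41*sqrt(3)/2)^2 + (41/2)^2) = sqrt(5043/4 + 1681/4) = sqrt(1681) = 41
θ = arctan(b/a) = arctan(20.5/-35.507) (quadrant-adjusted) = 150°
z = 41(cos 150° + i sin 150°)


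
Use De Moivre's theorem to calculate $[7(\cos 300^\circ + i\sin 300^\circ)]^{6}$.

By De Moivre: z^n = r^n(cos(nθ) + i sin(nθ))
= 7^6(cos(6*300°) + i sin(6*300°))
= 117649(cos 0° + i sin 0°)
= 117649


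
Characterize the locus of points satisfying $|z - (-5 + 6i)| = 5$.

|z - z0| = r describes a circle centered at z0 with radius r
Here z0 = -5 + 6i and r = 5
Locus: Circle centered at (-5, 6) with radius 5


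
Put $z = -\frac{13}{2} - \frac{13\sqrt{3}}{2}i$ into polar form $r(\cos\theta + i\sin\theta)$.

r = |z| = sqrt(a^2 + b^2) = sqrt((-13/2)^2 + (-13*sqrt(3)/2)^2) = sqrt(169/4 + 507/4) = sqrt(169) = 13
θ = arctan(b/a) = arctan(-11.2583/-6.5) (quadrant-adjusted) = 240°
z = 13(cos 240° + i sin 240°)


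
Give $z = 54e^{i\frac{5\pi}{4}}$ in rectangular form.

a = r cos θ = 54 * -sqrt(2)/2 = -27*sqrt(2)
b = r sin θ = 54 * -sqrt(2)/2 = -27*sqrt(2)
z = -27*sqrt(2) - 27*sqrt(2)i


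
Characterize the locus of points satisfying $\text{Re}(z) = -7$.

Re(z) = x where z = x + yi; the equation x = -7 is satisfied by all points with that x-coordinate
Locus: Vertical line x = -7


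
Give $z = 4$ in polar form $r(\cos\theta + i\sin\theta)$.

r = |z| = sqrt(a^2 + b^2) = sqrt((4)^2 + (0)^2) = sqrt(16 + 0) = sqrt(16) = 4
b = 0 and a > 0, so z lies on the positive real axis: θ = 0°
z = 4(cos 0° + i sin 0°)


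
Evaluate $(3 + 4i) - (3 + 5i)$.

(3 - 3) + (4 - 5)i = -i


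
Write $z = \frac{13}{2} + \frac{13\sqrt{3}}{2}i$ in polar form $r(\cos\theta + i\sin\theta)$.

r = |z| = sqrt(a^2 + b^2) = sqrt((13/2)^2 + (13*sqrt(3)/2)^2) = sqrt(169/4 + 507/4) = sqrt(169) = 13
θ = arctan(b/a) = arctan(11.2583/6.5) (quadrant-adjusted) = 60°
z = 13(cos 60° + i sin 60°)


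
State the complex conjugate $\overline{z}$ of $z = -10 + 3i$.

If z = a + bi, then conjugate(z) = a - bi
conjugate(-10 + 3i) = -10 - 3i


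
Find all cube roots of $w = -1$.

|w| = 1, arg(w) = 180°
Root modulus = 1^(1/3) = 1
Root arguments: θ_k = (180° + 360°k)/3 for k = 0, 1, ..., 2
Roots: 1/2 + (sqrt(3)/2)i, -1, 1/2 - (sqrt(3)/2)i


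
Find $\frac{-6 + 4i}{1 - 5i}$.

Multiply numerator and denominator by conjugate (1 + 5i):
= (-6 + 4i)(1 + 5i) / (1^2 + (-5)^2)
= (-26 - 26i) / 26
= -1 - i


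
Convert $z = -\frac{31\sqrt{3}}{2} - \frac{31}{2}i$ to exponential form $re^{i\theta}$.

r = |z| = sqrt((-31*sqrt(3)/2)^2 + (-31/2)^2) = sqrt(2883/4 + 961/4) = sqrt(961) = 31
θ = arctan(b/a) = arctan(-15.5/-26.8468) (quadrant-adjusted) = -150° = -5π/6
z = 31e^(-i*5π/6)


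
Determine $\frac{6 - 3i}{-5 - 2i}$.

Multiply numerator and denominator by conjugate (-5 + 2i):
= (6 - 3i)(-5 + 2i) / ((-5)^2 + (-2)^2)
= (-24 + 27i) / 29
= -24/29 + (27/29)i


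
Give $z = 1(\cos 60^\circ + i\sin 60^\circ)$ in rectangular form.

a = r cos θ = 1 * 1/2 = 1/2
b = r sin θ = 1 * sqrt(3)/2 = sqrt(3)/2
z = 1/2 + (sqrt(3)/2)i


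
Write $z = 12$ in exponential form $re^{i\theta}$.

r = |z| = sqrt((12)^2 + (0)^2) = sqrt(144 + 0) = sqrt(144) = 12
b = 0 and a > 0, so z lies on the positive real axis: θ = 0
z = 12e^(i*0) = 12


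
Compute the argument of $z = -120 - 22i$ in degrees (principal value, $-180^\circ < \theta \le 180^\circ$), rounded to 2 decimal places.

θ = arctan(b/a) = arctan(-22/-120) (quadrant-adjusted) = -169.61°


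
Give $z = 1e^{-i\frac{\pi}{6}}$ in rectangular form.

a = r cos θ = 1 * sqrt(3)/2 = sqrt(3)/2
b = r sin θ = 1 * -1/2 = -1/2
z = sqrt(3)/2 - (1/2)i


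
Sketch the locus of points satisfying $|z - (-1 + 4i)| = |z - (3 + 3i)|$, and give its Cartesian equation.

|z - z1| = |z - z2| means z is equidistant from z1 and z2,
i.e. the perpendicular bisector of the segment from (-1, 4) to (3, 3) (midpoint (1, 7/2)).
With z = x + yi, square both sides:
(x - (-1))^2 + (y - 4)^2 = (x - 3)^2 + (y - 3)^2
The x^2 and y^2 terms cancel: 8x + (-2)y = 18 - 17 = 1
Simplify: 8x - 2y = 1
Locus: Perpendicular bisector of the segment from (-1, 4) to (3, 3): the line 8x - 2y = 1


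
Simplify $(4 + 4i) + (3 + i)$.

(4 + 3) + (4 + 1)i = 7 + 5i


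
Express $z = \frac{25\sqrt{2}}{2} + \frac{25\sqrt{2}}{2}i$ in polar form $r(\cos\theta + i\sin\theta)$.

r = |z| = sqrt(a^2 + b^2) = sqrt((25*sqrt(2)/2)^2 + (25*sqrt(2)/2)^2) = sqrt(625/2 + 625/2) = sqrt(625) = 25
θ = arctan(b/a) = arctan(17.6777/17.6777) (quadrant-adjusted) = 45°
z = 25(cos 45° + i sin 45°)


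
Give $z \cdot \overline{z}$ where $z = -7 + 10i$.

z * conjugate(z) = |z|^2 = a^2 + b^2
= (-7)^2 + 10^2 = 149


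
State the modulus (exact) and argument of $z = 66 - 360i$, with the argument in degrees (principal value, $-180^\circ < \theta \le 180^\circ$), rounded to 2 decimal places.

|z| = sqrt(66^2 + (-360)^2) = 366
arg(z) = arctan(b/a) = arctan(-360/66) (quadrant-adjusted) = -79.61°


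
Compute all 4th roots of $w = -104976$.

|w| = 104976, arg(w) = 180°
Root modulus = 104976^(1/4) = 18
Root arguments: θ_k = (180° + 360°k)/4 for k = 0, 1, ..., 3
Roots: 9*sqrt(2) + 9*sqrt(2)i, -9*sqrt(2) + 9*sqrt(2)i, -9*sqrt(2) - 9*sqrt(2)i, 9*sqrt(2) - 9*sqrt(2)i


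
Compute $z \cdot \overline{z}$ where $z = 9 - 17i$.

z * conjugate(z) = |z|^2 = a^2 + b^2
= 9^2 + (-17)^2 = 370


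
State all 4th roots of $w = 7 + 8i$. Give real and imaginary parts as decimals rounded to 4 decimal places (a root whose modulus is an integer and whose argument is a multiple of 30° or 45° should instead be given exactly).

|w| = sqrt(113) ≈ 10.630146, arg(w) ≈ 48.814075°
Root modulus = sqrt(113)^(1/4) ≈ 1.805655
Root arguments: θ_k = (arg(w) + 360°k)/4 for k = 0, 1, ..., 3
Compute each root as (root modulus)(cos θ_k + i sin θ_k) using full-precision intermediates, then round to 4 decimal places.
Roots: 1.7649 + 0.3817i, -0.3817 + 1.7649i, -1.7649 - 0.3817i, 0.3817 - 1.7649i


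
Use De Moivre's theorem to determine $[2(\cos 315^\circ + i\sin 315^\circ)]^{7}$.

By De Moivre: z^n = r^n(cos(nθ) + i sin(nθ))
= 2^7(cos(7*315°) + i sin(7*315°))
= 128(cos 45° + i sin 45°)
= 64*sqrt(2) + 64*sqrt(2)i


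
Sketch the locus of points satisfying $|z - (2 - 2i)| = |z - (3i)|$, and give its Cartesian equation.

|z - z1| = |z - z2| means z is equidistant from z1 and z2,
i.e. the perpendicular bisector of the segment from (2, -2) to (0, 3) (midpoint (1, 1/2)).
With z = x + yi, square both sides:
(x - 2)^2 + (y - (-2))^2 = (x - 0)^2 + (y - 3)^2
The x^2 and y^2 terms cancel: -4x + 10y = 9 - 8 = 1
Simplify: 4x - 10y = -1
Locus: Perpendicular bisector of the segment from (2, -2) to (0, 3): the line 4x - 10y = -1


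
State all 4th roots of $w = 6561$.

|w| = 6561, arg(w) = 0°
Root modulus = 6561^(1/4) = 9
Root arguments: θ_k = (0° + 360°k)/4 for k = 0, 1, ..., 3
Roots: 9, 9i, -9, -9i


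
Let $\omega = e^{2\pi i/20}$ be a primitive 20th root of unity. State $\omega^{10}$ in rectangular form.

ω^10 = e^(2πi·10/20) = e^(i·1π)
= cos(1π) + i sin(1π)
= -1


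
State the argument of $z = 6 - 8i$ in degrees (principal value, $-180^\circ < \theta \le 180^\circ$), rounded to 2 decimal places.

θ = arctan(b/a) = arctan(-8/6) (quadrant-adjusted) = -53.13°


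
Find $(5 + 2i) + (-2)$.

(5 + (-2)) + (2 + 0)i = 3 + 2i


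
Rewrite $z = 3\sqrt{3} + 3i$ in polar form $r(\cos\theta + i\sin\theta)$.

r = |z| = sqrt(a^2 + b^2) = sqrt((3*sqrt(3))^2 + (3)^2) = sqrt(27 + 9) = sqrt(36) = 6
θ = arctan(b/a) = arctan(3/5.1962) (quadrant-adjusted) = 30°
z = 6(cos 30° + i sin 30°)


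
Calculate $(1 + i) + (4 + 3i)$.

(1 + 4) + (1 + 3)i = 5 + 4i


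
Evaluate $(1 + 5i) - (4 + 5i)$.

(1 - 4) + (5 - 5)i = -3


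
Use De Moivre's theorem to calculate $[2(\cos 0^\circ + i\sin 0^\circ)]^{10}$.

By De Moivre: z^n = r^n(cos(nθ) + i sin(nθ))
= 2^10(cos(10*0°) + i sin(10*0°))
= 1024(cos 0° + i sin 0°)
= 1024


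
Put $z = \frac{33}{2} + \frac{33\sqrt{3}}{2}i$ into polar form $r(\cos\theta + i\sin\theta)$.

r = |z| = sqrt(a^2 + b^2) = sqrt((33/2)^2 + (33*sqrt(3)/2)^2) = sqrt(1089/4 + 3267/4) = sqrt(1089) = 33
θ = arctan(b/a) = arctan(28.5788/16.5) (quadrant-adjusted) = 60°
z = 33(cos 60° + i sin 60°)


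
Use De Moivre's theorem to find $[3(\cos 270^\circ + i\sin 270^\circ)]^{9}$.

By De Moivre: z^n = r^n(cos(nθ) + i sin(nθ))
= 3^9(cos(9*270°) + i sin(9*270°))
= 19683(cos 270° + i sin 270°)
= -19683i


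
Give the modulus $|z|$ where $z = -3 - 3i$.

|z| = sqrt(a^2 + b^2) = sqrt((-3)^2 + (-3)^2) = sqrt(18) = sqrt(18)


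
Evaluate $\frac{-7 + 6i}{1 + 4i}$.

Multiply numerator and denominator by conjugate (1 - 4i):
= (-7 + 6i)(1 - 4i) / (1^2 + 4^2)
= (17 + 34i) / 17
= 1 + 2i


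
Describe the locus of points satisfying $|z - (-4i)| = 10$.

|z - z0| = r describes a circle centered at z0 with radius r
Here z0 = -4i and r = 10
Locus: Circle centered at (0, -4) with radius 10


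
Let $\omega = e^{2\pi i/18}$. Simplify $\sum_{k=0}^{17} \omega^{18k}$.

Since 18 divides 18, ω^18 = (ω^18)^1 = 1^1 = 1, so every term is 1.
Sum = 18 · 1 = 18


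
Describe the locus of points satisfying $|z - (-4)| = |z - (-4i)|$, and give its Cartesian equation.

|z - z1| = |z - z2| means z is equidistant from z1 and z2,
i.e. the perpendicular bisector of the segment from (-4, 0) to (0, -4) (midpoint (-2, -2)).
With z = x + yi, square both sides:
(x - (-4))^2 + (y - 0)^2 = (x - 0)^2 + (y - (-4))^2
The x^2 and y^2 terms cancel: 8x + (-8)y = 16 - 16 = 0
Simplify: x - y = 0
Locus: Perpendicular bisector of the segment from (-4, 0) to (0, -4): the line x - y = 0


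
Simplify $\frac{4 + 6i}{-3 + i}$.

Multiply numerator and denominator by conjugate (-3 - i):
= (4 + 6i)(-3 - i) / ((-3)^2 + 1^2)
= (-6 - 22i) / 10
Divide through by 2: (-3 - 11i) / 5
= -3/5 - (11/5)i


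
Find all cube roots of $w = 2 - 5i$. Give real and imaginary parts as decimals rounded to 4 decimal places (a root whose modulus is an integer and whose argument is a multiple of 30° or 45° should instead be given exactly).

|w| = sqrt(29) ≈ 5.385165, arg(w) ≈ 291.801409°
Root modulus = sqrt(29)^(1/3) ≈ 1.752803
Root arguments: θ_k = (arg(w) + 360°k)/3 for k = 0, 1, ..., 2
Compute each root as (root modulus)(cos θ_k + i sin θ_k) using full-precision intermediates, then round to 4 decimal places.
Roots: -0.2217 + 1.7387i, -1.3949 - 1.0614i, 1.6166 - 0.6773i


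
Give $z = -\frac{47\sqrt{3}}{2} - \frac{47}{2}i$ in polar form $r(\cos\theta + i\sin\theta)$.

r = |z| = sqrt(a^2 + b^2) = sqrt((-47*sqrt(3)/2)^2 + (-47/2)^2) = sqrt(6627/4 + 2209/4) = sqrt(2209) = 47
θ = arctan(b/a) = arctan(-23.5/-40.7032) (quadrant-adjusted) = 210°
z = 47(cos 210° + i sin 210°)


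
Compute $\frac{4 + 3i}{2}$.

Divisor is real, so divide each part by 2:
= 2 + (3/2)i


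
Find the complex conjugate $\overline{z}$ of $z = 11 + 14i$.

If z = a + bi, then conjugate(z) = a - bi
conjugate(11 + 14i) = 11 - 14i


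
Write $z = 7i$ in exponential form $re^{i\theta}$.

r = |z| = sqrt((0)^2 + (7)^2) = sqrt(0 + 49) = sqrt(49) = 7
a = 0 and b > 0, so z lies on the positive imaginary axis: θ = 90° = π/2
z = 7e^(i*π/2)


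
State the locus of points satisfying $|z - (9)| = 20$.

|z - z0| = r describes a circle centered at z0 with radius r
Here z0 = 9 and r = 20
Locus: Circle centered at (9, 0) with radius 20


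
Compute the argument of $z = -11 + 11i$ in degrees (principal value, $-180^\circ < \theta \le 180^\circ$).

θ = arctan(b/a) = arctan(11/-11) (quadrant-adjusted) = 135°


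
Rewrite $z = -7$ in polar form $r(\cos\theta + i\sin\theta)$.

r = |z| = sqrt(a^2 + b^2) = sqrt((-7)^2 + (0)^2) = sqrt(49 + 0) = sqrt(49) = 7
b = 0 and a < 0, so z lies on the negative real axis: θ = 180°
z = 7(cos 180° + i sin 180°)


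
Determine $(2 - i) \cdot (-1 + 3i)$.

(a1*a2 - b1*b2) + (a1*b2 + b1*a2)i
= (-2 - (-3)) + (6 + 1)i
= 1 + 7i


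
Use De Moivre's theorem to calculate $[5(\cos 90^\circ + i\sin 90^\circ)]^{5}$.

By De Moivre: z^n = r^n(cos(nθ) + i sin(nθ))
= 5^5(cos(5*90°) + i sin(5*90°))
= 3125(cos 90° + i sin 90°)
= 3125i


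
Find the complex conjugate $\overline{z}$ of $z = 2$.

If z = a + bi, then conjugate(z) = a - bi
conjugate(2) = 2


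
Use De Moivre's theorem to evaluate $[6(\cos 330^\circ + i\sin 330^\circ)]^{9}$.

By De Moivre: z^n = r^n(cos(nθ) + i sin(nθ))
= 6^9(cos(9*330°) + i sin(9*330°))
= 10077696(cos 90° + i sin 90°)
= 10077696i


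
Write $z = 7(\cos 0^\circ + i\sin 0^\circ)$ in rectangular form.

a = r cos θ = 7 * 1 = 7
b = r sin θ = 7 * 0 = 0
z = 7


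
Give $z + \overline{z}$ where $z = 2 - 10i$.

z + conjugate(z) = (a + bi) + (a - bi) = 2a
= 2 * 2 = 4


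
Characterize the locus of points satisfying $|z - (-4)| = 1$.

|z - z0| = r describes a circle centered at z0 with radius r
Here z0 = -4 and r = 1
Locus: Circle centered at (-4, 0) with radius 1


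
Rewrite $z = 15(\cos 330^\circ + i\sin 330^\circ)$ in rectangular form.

a = r cos θ = 15 * sqrt(3)/2 = 15*sqrt(3)/2
b = r sin θ = 15 * -1/2 = -15/2
z = 15*sqrt(3)/2 - (15/2)i


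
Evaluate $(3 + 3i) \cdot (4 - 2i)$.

(a1*a2 - b1*b2) + (a1*b2 + b1*a2)i
= (12 - (-6)) + (-6 + 12)i
= 18 + 6i


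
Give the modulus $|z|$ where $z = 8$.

|z| = sqrt(a^2 + b^2) = sqrt(8^2 + 0^2) = sqrt(64) = 8


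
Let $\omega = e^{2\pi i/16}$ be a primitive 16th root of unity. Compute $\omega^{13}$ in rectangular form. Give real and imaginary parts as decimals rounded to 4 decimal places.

ω^13 = e^(2πi·13/16) = e^(i·13π/8)
= cos(13π/8) + i sin(13π/8)
= 0.3827 - 0.9239i


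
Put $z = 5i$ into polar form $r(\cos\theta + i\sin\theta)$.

r = |z| = sqrt(a^2 + b^2) = sqrt((0)^2 + (5)^2) = sqrt(0 + 25) = sqrt(25) = 5
a = 0 and b > 0, so z lies on the positive imaginary axis: θ = 90°
z = 5(cos 90° + i sin 90°)


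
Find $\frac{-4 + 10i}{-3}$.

Divisor is real, so divide each part by -3:
= 4/3 - (10/3)i


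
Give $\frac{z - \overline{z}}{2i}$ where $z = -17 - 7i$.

z - conjugate(z) = 2bi
(z - conjugate(z))/(2i) = 2bi/(2i) = b = -7


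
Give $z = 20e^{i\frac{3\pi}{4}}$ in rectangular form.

a = r cos θ = 20 * -sqrt(2)/2 = -10*sqrt(2)
b = r sin θ = 20 * sqrt(2)/2 = 10*sqrt(2)
z = -10*sqrt(2) + 10*sqrt(2)i


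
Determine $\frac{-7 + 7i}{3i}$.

Multiply numerator and denominator by conjugate (-3i):
= (-7 + 7i)(-3i) / (0^2 + 3^2)
= (21 + 21i) / 9
Divide through by 3: (7 + 7i) / 3
= 7/3 + (7/3)i


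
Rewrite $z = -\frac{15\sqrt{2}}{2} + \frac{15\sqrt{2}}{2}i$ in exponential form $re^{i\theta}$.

r = |z| = sqrt((-15*sqrt(2)/2)^2 + (15*sqrt(2)/2)^2) = sqrt(225/2 + 225/2) = sqrt(225) = 15
θ = arctan(b/a) = arctan(10.6066/-10.6066) (quadrant-adjusted) = 135° = 3π/4
z = 15e^(i*3π/4)


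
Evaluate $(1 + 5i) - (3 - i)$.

(1 - 3) + (5 - (-1))i = -2 + 6i


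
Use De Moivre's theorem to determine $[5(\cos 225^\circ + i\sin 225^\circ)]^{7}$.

By De Moivre: z^n = r^n(cos(nθ) + i sin(nθ))
= 5^7(cos(7*225°) + i sin(7*225°))
= 78125(cos 135° + i sin 135°)
= -78125*sqrt(2)/2 + (78125*sqrt(2)/2)i


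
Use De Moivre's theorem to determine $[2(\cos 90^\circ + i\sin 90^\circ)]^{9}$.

By De Moivre: z^n = r^n(cos(nθ) + i sin(nθ))
= 2^9(cos(9*90°) + i sin(9*90°))
= 512(cos 90° + i sin 90°)
= 512i


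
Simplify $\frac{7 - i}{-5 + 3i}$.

Multiply numerator and denominator by conjugate (-5 - 3i):
= (7 - i)(-5 - 3i) / ((-5)^2 + 3^2)
= (-38 - 16i) / 34
Divide through by 2: (-19 - 8i) / 17
= -19/17 - (8/17)i


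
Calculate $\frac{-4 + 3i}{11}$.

Divisor is real, so divide each part by 11:
= -4/11 + (3/11)i


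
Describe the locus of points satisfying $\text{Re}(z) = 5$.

Re(z) = x where z = x + yi; the equation x = 5 is satisfied by all points with that x-coordinate
Locus: Vertical line x = 5


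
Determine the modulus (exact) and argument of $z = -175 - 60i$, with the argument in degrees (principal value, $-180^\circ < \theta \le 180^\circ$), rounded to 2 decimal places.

|z| = sqrt((-175)^2 + (-60)^2) = 185
arg(z) = arctan(b/a) = arctan(-60/-175) (quadrant-adjusted) = -161.08°


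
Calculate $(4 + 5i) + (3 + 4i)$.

(4 + 3) + (5 + 4)i = 7 + 9i


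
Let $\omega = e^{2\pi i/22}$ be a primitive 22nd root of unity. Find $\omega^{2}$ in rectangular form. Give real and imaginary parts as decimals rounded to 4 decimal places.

ω^2 = e^(2πi·2/22) = e^(i·2π/11)
= cos(2π/11) + i sin(2π/11)
= 0.8413 + 0.5406i


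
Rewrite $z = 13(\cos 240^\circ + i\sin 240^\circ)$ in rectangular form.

a = r cos θ = 13 * -1/2 = -13/2
b = r sin θ = 13 * -sqrt(3)/2 = -13*sqrt(3)/2
z = -13/2 - (13*sqrt(3)/2)i


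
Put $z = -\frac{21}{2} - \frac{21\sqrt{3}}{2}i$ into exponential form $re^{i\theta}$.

r = |z| = sqrt((-21/2)^2 + (-21*sqrt(3)/2)^2) = sqrt(441/4 + 1323/4) = sqrt(441) = 21
θ = arctan(b/a) = arctan(-18.1865/-10.5) (quadrant-adjusted) = -120° = -2π/3
z = 21e^(-i*2π/3)


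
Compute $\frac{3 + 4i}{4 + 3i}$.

Multiply numerator and denominator by conjugate (4 - 3i):
= (3 + 4i)(4 - 3i) / (4^2 + 3^2)
= (24 + 7i) / 25
= 24/25 + (7/25)i


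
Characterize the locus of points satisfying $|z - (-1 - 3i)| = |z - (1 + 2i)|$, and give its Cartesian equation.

|z - z1| = |z - z2| means z is equidistant from z1 and z2,
i.e. the perpendicular bisector of the segment from (-1, -3) to (1, 2) (midpoint (0, -1/2)).
With z = x + yi, square both sides:
(x - (-1))^2 + (y - (-3))^2 = (x - 1)^2 + (y - 2)^2
The x^2 and y^2 terms cancel: 4x + 10y = 5 - 10 = -5
Simplify: 4x + 10y = -5
Locus: Perpendicular bisector of the segment from (-1, -3) to (1, 2): the line 4x + 10y = -5


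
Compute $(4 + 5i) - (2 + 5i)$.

(4 - 2) + (5 - 5)i = 2


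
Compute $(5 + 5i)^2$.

(a + bi)^2 = a^2 - b^2 + 2abi
= 5^2 - 5^2 + 2*5*5i
= 50i


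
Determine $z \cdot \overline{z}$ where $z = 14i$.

z * conjugate(z) = |z|^2 = a^2 + b^2
= 0^2 + 14^2 = 196


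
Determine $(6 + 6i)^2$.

(a + bi)^2 = a^2 - b^2 + 2abi
= 6^2 - 6^2 + 2*6*6i
= 72i


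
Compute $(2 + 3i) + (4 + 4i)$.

(2 + 4) + (3 + 4)i = 6 + 7i


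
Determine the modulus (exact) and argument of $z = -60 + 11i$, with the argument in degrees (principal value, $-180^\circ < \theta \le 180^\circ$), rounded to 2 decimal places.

|z| = sqrt((-60)^2 + 11^2) = 61
arg(z) = arctan(b/a) = arctan(11/-60) (quadrant-adjusted) = 169.61°


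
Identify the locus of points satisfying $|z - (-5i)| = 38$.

|z - z0| = r describes a circle centered at z0 with radius r
Here z0 = -5i and r = 38
Locus: Circle centered at (0, -5) with radius 38


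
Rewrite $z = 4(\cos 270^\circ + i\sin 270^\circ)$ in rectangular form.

a = r cos θ = 4 * 0 = 0
b = r sin θ = 4 * -1 = -4
z = -4i


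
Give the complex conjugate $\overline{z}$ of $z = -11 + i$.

If z = a + bi, then conjugate(z) = a - bi
conjugate(-11 + i) = -11 - i


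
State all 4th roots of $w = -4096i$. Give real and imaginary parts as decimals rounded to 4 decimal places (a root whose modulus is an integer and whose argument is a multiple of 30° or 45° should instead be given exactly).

|w| = 4096, arg(w) = 270°
Root modulus = 4096^(1/4) = 8
Root arguments: θ_k = (270° + 360°k)/4 for k = 0, 1, ..., 3
Compute each root as (root modulus)(cos θ_k + i sin θ_k) using full-precision intermediates, then round to 4 decimal places.
Roots: 3.0615 + 7.3910i, -7.3910 + 3.0615i, -3.0615 - 7.3910i, 7.3910 - 3.0615i


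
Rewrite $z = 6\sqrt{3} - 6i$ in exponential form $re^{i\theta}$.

r = |z| = sqrt((6*sqrt(3))^2 + (-6)^2) = sqrt(108 + 36) = sqrt(144) = 12
θ = arctan(b/a) = arctan(-6/10.3923) (quadrant-adjusted) = -30° = -π/6
z = 12e^(-i*π/6)


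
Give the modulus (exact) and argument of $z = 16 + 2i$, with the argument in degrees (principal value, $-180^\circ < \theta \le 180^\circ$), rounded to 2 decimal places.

|z| = sqrt(16^2 + 2^2) = sqrt(260)
arg(z) = arctan(b/a) = arctan(2/16) (quadrant-adjusted) = 7.13°


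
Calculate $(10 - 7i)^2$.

(a + bi)^2 = a^2 - b^2 + 2abi
= 10^2 - (-7)^2 + 2*10*(-7)i
= 51 - 140i


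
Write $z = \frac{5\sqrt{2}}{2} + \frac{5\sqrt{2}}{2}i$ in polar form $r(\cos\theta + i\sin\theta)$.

r = |z| = sqrt(a^2 + b^2) = sqrt((5*sqrt(2)/2)^2 + (5*sqrt(2)/2)^2) = sqrt(25/2 + 25/2) = sqrt(25) = 5
θ = arctan(b/a) = arctan(3.5355/3.5355) (quadrant-adjusted) = 45°
z = 5(cos 45° + i sin 45°)


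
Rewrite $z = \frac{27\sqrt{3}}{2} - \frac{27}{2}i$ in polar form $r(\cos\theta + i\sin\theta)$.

r = |z| = sqrt(a^2 + b^2) = sqrt((27*sqrt(3)/2)^2 + (-27/2)^2) = sqrt(2187/4 + 729/4) = sqrt(729) = 27
θ = arctan(b/a) = arctan(-13.5/23.3827) (quadrant-adjusted) = 330°
z = 27(cos 330° + i sin 330°)


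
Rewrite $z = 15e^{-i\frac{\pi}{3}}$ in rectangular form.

a = r cos θ = 15 * 1/2 = 15/2
b = r sin θ = 15 * -sqrt(3)/2 = -15*sqrt(3)/2
z = 15/2 - (15*sqrt(3)/2)i


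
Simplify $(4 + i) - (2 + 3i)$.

(4 - 2) + (1 - 3)i = 2 - 2i


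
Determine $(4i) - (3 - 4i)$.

(0 - 3) + (4 - (-4))i = -3 + 8i


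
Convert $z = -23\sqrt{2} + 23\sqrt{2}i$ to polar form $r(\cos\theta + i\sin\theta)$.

r = |z| = sqrt(a^2 + b^2) = sqrt((-23*sqrt(2))^2 + (23*sqrt(2))^2) = sqrt(1058 + 1058) = sqrt(2116) = 46
θ = arctan(b/a) = arctan(32.5269/-32.5269) (quadrant-adjusted) = 135°
z = 46(cos 135° + i sin 135°)


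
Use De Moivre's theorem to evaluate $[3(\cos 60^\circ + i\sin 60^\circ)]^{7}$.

By De Moivre: z^n = r^n(cos(nθ) + i sin(nθ))
= 3^7(cos(7*60°) + i sin(7*60°))
= 2187(cos 60° + i sin 60°)
= 2187/2 + (2187*sqrt(3)/2)i


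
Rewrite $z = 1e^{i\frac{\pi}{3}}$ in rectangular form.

a = r cos θ = 1 * 1/2 = 1/2
b = r sin θ = 1 * sqrt(3)/2 = sqrt(3)/2
z = 1/2 + (sqrt(3)/2)i


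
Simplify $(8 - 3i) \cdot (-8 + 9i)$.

(a1*a2 - b1*b2) + (a1*b2 + b1*a2)i
= (-64 - (-27)) + (72 + 24)i
= -37 + 96i


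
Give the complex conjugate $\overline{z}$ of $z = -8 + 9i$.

If z = a + bi, then conjugate(z) = a - bi
conjugate(-8 + 9i) = -8 - 9i


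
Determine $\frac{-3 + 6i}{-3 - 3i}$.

Multiply numerator and denominator by conjugate (-3 + 3i):
= (-3 + 6i)(-3 + 3i) / ((-3)^2 + (-3)^2)
= (-9 - 27i) / 18
Divide through by 9: (-1 - 3i) / 2
= -1/2 - (3/2)i


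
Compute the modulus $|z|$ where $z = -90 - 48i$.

|z| = sqrt(a^2 + b^2) = sqrt((-90)^2 + (-48)^2) = sqrt(10404) = 102


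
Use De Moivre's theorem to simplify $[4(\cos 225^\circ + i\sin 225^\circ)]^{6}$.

By De Moivre: z^n = r^n(cos(nθ) + i sin(nθ))
= 4^6(cos(6*225°) + i sin(6*225°))
= 4096(cos 270° + i sin 270°)
= -4096i


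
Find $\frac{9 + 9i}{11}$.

Divisor is real, so divide each part by 11:
= 9/11 + (9/11)i


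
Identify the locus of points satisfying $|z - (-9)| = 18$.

|z - z0| = r describes a circle centered at z0 with radius r
Here z0 = -9 and r = 18
Locus: Circle centered at (-9, 0) with radius 18


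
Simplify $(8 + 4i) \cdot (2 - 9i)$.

(a1*a2 - b1*b2) + (a1*b2 + b1*a2)i
= (16 - (-36)) + (-72 + 8)i
= 52 - 64i


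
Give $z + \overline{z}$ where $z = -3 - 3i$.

z + conjugate(z) = (a + bi) + (a - bi) = 2a
= 2 * (-3) = -6


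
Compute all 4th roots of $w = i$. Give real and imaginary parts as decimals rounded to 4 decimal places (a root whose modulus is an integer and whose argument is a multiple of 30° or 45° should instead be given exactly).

|w| = 1, arg(w) = 90°
Root modulus = 1^(1/4) = 1
Root arguments: θ_k = (90° + 360°k)/4 for k = 0, 1, ..., 3
Compute each root as (root modulus)(cos θ_k + i sin θ_k) using full-precision intermediates, then round to 4 decimal places.
Roots: 0.9239 + 0.3827i, -0.3827 + 0.9239i, -0.9239 - 0.3827i, 0.3827 - 0.9239i


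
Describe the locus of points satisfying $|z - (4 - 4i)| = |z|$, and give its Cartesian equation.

|z - z1| = |z - z2| means z is equidistant from z1 and z2,
i.e. the perpendicular bisector of the segment from (4, -4) to (0, 0) (midpoint (2, -2)).
With z = x + yi, square both sides:
(x - 4)^2 + (y - (-4))^2 = (x - 0)^2 + (y - 0)^2
The x^2 and y^2 terms cancel: -8x + 8y = 0 - 32 = -32
Simplify: x - y = 4
Locus: Perpendicular bisector of the segment from (4, -4) to (0, 0): the line x - y = 4


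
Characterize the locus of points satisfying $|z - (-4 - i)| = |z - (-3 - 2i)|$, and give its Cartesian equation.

|z - z1| = |z - z2| means z is equidistant from z1 and z2,
i.e. the perpendicular bisector of the segment from (-4, -1) to (-3, -2) (midpoint (-7/2, -3/2)).
With z = x + yi, square both sides:
(x - (-4))^2 + (y - (-1))^2 = (x - (-3))^2 + (y - (-2))^2
The x^2 and y^2 terms cancel: 2x + (-2)y = 13 - 17 = -4
Simplify: x - y = -2
Locus: Perpendicular bisector of the segment from (-4, -1) to (-3, -2): the line x - y = -2


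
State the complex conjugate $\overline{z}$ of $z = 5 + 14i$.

If z = a + bi, then conjugate(z) = a - bi
conjugate(5 + 14i) = 5 - 14i


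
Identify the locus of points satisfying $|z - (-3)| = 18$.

|z - z0| = r describes a circle centered at z0 with radius r
Here z0 = -3 and r = 18
Locus: Circle centered at (-3, 0) with radius 18


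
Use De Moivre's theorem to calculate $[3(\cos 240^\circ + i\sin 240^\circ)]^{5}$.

By De Moivre: z^n = r^n(cos(nθ) + i sin(nθ))
= 3^5(cos(5*240°) + i sin(5*240°))
= 243(cos 120° + i sin 120°)
= -243/2 + (243*sqrt(3)/2)i


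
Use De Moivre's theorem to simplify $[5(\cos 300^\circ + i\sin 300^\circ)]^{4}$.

By De Moivre: z^n = r^n(cos(nθ) + i sin(nθ))
= 5^4(cos(4*300°) + i sin(4*300°))
= 625(cos 120° + i sin 120°)
= -625/2 + (625*sqrt(3)/2)i


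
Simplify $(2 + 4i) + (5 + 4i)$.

(2 + 5) + (4 + 4)i = 7 + 8i


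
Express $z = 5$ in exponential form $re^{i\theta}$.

r = |z| = sqrt((5)^2 + (0)^2) = sqrt(25 + 0) = sqrt(25) = 5
b = 0 and a > 0, so z lies on the positive real axis: θ = 0
z = 5e^(i*0) = 5


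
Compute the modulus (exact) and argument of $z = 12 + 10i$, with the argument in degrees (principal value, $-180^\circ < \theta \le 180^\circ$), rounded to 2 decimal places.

|z| = sqrt(12^2 + 10^2) = sqrt(244)
arg(z) = arctan(b/a) = arctan(10/12) (quadrant-adjusted) = 39.81°


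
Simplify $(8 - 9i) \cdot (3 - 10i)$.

(a1*a2 - b1*b2) + (a1*b2 + b1*a2)i
= (24 - 90) + (-80 + (-27))i
= -66 - 107i


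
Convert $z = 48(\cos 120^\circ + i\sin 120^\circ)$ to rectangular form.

a = r cos θ = 48 * -1/2 = -24
b = r sin θ = 48 * sqrt(3)/2 = 24*sqrt(3)
z = -24 + 24*sqrt(3)i


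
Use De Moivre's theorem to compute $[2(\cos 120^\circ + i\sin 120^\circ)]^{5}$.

By De Moivre: z^n = r^n(cos(nθ) + i sin(nθ))
= 2^5(cos(5*120°) + i sin(5*120°))
= 32(cos 240° + i sin 240°)
= -16 - 16*sqrt(3)i


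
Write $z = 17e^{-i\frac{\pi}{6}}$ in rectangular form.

a = r cos θ = 17 * sqrt(3)/2 = 17*sqrt(3)/2
b = r sin θ = 17 * -1/2 = -17/2
z = 17*sqrt(3)/2 - (17/2)i


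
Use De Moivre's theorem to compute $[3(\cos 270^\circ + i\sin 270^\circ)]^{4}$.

By De Moivre: z^n = r^n(cos(nθ) + i sin(nθ))
= 3^4(cos(4*270°) + i sin(4*270°))
= 81(cos 0° + i sin 0°)
= 81


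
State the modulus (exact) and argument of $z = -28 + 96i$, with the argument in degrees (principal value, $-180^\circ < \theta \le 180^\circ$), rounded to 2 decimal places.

|z| = sqrt((-28)^2 + 96^2) = 100
arg(z) = arctan(b/a) = arctan(96/-28) (quadrant-adjusted) = 106.26°


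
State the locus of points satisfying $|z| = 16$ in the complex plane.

|z| = 16 means sqrt(x^2 + y^2) = 16
This is a circle of radius 16 centered at the origin


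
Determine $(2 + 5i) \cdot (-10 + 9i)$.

(a1*a2 - b1*b2) + (a1*b2 + b1*a2)i
= (-20 - 45) + (18 + (-50))i
= -65 - 32i


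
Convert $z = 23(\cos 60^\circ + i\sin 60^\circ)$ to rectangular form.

a = r cos θ = 23 * 1/2 = 23/2
b = r sin θ = 23 * sqrt(3)/2 = 23*sqrt(3)/2
z = 23/2 + (23*sqrt(3)/2)i


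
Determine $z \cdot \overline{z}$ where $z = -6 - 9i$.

z * conjugate(z) = |z|^2 = a^2 + b^2
= (-6)^2 + (-9)^2 = 117


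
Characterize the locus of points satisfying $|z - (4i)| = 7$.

|z - z0| = r describes a circle centered at z0 with radius r
Here z0 = 4i and r = 7
Locus: Circle centered at (0, 4) with radius 7
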